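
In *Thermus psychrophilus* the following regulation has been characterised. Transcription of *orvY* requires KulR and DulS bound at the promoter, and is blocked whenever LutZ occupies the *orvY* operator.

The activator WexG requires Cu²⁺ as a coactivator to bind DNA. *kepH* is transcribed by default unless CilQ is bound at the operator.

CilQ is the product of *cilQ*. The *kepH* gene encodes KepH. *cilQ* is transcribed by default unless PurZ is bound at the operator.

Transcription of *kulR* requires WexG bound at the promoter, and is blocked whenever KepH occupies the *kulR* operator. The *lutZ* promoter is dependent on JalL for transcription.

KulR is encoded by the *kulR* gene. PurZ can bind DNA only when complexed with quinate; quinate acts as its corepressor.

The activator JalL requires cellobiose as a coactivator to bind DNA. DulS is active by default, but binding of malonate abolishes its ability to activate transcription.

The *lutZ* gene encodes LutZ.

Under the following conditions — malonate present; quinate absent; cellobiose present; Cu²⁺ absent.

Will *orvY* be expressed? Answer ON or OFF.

Quinate is absent, so PurZ is inactive.
With no repressor bound, *cilQ* is transcribed.
So CilQ is produced and active.
With repressor CilQ bound, *kepH* is not transcribed.
So KepH is not produced.
Cu²⁺ is absent, so WexG is inactive.
Required activator WexG is absent, so *kulR* is not transcribed.
So KulR is not produced.
Malonate is present, so DulS is inactive.
Cellobiose is present, so JalL is active.
No repressor is bound and JalL is active, so *lutZ* is transcribed.
So LutZ is produced and active.
With repressor LutZ bound, *orvY* is not transcribed.

OFF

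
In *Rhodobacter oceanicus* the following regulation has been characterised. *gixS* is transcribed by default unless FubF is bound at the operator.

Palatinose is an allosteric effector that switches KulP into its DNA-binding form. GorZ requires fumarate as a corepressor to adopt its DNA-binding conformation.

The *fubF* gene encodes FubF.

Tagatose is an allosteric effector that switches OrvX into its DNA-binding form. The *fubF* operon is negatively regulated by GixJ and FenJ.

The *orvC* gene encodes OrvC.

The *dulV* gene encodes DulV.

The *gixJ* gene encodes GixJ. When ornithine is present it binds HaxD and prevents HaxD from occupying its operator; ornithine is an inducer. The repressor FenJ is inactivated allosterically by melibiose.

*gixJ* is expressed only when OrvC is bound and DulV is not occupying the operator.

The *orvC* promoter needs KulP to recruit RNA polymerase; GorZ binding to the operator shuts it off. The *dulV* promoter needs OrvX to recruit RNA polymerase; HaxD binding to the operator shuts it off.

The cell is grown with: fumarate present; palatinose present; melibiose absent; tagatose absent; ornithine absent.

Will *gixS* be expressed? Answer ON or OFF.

Fumarate is present, so GorZ is active.
Palatinose is present, so KulP is active.
With repressor GorZ bound, *orvC* is not transcribed.
So OrvC is not produced.
Ornithine is absent, so HaxD is active.
Tagatose is absent, so OrvX is inactive.
With repressor HaxD bound, *dulV* is not transcribed.
So DulV is not produced.
Required activator OrvC is absent, so *gixJ* is not transcribed.
So GixJ is not produced.
Melibiose is absent, so FenJ is active.
With repressor FenJ bound, *fubF* is not transcribed.
So FubF is not produced.
With no repressor bound, *gixS* is transcribed.

ON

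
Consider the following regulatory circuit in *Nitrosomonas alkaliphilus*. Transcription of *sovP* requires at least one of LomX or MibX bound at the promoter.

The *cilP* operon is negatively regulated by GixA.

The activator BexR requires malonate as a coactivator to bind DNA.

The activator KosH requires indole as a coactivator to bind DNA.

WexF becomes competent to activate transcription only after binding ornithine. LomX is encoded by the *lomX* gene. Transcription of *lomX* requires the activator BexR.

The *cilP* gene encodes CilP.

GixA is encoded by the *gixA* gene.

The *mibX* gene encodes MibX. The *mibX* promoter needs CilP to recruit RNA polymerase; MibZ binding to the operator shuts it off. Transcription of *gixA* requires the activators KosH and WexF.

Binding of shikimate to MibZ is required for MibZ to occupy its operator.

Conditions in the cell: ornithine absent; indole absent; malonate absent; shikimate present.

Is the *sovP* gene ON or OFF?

OFF

Malonate is absent, so BexR is inactive.
Required activator BexR is absent, so *lomX* is not transcribed.
So LomX is not produced.
Indole is absent, so KosH is inactive.
Ornithine is absent, so WexF is inactive.
Required activator KosH is absent, so *gixA* is not transcribed.
So GixA is not produced.
With no repressor bound, *cilP* is transcribed.
So CilP is produced and active.
Shikimate is present, so MibZ is active.
With repressor MibZ bound, *mibX* is not transcribed.
So MibX is not produced.
No activator is available at the *sovP* promoter, so *sovP* is not transcribed.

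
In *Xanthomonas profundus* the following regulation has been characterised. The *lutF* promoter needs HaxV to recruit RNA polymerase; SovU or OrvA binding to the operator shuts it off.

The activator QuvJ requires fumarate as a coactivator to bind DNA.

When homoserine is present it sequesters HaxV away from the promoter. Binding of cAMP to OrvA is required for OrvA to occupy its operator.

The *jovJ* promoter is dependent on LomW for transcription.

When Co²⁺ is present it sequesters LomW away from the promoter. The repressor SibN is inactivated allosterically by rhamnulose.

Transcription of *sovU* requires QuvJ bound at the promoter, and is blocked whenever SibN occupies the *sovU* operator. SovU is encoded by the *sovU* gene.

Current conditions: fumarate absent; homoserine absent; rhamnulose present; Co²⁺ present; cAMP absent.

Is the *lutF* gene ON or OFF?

ON

Rhamnulose is present, so SibN is inactive.
Fumarate is absent, so QuvJ is inactive.
Required activator QuvJ is absent, so *sovU* is not transcribed.
So SovU is not produced.
Homoserine is absent, so HaxV is active.
cAMP is absent, so OrvA is inactive.
No repressor is bound and HaxV is active, so *lutF* is transcribed.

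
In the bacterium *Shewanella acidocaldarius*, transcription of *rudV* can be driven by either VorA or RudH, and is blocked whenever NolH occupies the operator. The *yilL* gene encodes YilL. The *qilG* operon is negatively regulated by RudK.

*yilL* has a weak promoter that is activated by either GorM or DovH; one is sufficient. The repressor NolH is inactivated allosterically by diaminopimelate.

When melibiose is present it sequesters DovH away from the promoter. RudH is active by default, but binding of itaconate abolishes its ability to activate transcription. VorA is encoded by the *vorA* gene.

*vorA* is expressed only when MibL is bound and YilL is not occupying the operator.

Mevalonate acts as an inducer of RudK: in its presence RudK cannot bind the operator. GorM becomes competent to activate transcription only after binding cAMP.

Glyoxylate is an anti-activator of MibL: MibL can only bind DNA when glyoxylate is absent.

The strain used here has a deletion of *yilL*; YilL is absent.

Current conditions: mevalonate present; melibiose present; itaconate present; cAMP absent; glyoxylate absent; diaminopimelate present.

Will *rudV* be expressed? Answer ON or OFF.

Diaminopimelate is present, so NolH is inactive.
Glyoxylate is absent, so MibL is active.
YilL is non-functional in this strain, so it has no effect.
No repressor is bound and MibL is active, so *vorA* is transcribed.
So VorA is produced and active.
Itaconate is present, so RudH is inactive.
Activator VorA is present, so *rudV* is transcribed.

ON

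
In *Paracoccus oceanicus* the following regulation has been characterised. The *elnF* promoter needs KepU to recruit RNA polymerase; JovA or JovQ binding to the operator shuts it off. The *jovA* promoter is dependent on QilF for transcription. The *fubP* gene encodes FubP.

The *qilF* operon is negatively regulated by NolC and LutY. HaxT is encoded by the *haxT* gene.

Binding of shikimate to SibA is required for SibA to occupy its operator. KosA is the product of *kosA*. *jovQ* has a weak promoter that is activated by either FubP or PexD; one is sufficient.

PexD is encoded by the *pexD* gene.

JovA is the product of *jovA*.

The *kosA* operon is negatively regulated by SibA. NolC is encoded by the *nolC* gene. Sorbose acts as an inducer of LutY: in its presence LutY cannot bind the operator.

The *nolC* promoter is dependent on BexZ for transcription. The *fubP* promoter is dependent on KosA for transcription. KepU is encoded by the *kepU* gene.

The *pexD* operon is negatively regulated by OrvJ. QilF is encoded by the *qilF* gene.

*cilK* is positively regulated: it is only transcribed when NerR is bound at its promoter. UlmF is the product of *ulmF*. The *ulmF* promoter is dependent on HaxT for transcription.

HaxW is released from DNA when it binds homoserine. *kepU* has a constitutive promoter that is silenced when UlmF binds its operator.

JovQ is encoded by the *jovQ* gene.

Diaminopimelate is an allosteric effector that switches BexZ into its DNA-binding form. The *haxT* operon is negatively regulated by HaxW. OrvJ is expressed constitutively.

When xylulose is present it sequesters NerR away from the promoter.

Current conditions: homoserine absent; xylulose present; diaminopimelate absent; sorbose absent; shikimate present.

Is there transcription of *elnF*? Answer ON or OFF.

ON

Diaminopimelate is absent, so BexZ is inactive.
Required activator BexZ is absent, so *nolC* is not transcribed.
So NolC is not produced.
Sorbose is absent, so LutY is active.
With repressor LutY bound, *qilF* is not transcribed.
So QilF is not produced.
Required activator QilF is absent, so *jovA* is not transcribed.
So JovA is not produced.
Shikimate is present, so SibA is active.
With repressor SibA bound, *kosA* is not transcribed.
So KosA is not produced.
Required activator KosA is absent, so *fubP* is not transcribed.
So FubP is not produced.
OrvJ is produced constitutively and is active.
With repressor OrvJ bound, *pexD* is not transcribed.
So PexD is not produced.
No activator is available at the *jovQ* promoter, so *jovQ* is not transcribed.
So JovQ is not produced.
Homoserine is absent, so HaxW is active.
With repressor HaxW bound, *haxT* is not transcribed.
So HaxT is not produced.
Required activator HaxT is absent, so *ulmF* is not transcribed.
So UlmF is not produced.
With no repressor bound, *kepU* is transcribed.
So KepU is produced and active.
No repressor is bound and KepU is active, so *elnF* is transcribed.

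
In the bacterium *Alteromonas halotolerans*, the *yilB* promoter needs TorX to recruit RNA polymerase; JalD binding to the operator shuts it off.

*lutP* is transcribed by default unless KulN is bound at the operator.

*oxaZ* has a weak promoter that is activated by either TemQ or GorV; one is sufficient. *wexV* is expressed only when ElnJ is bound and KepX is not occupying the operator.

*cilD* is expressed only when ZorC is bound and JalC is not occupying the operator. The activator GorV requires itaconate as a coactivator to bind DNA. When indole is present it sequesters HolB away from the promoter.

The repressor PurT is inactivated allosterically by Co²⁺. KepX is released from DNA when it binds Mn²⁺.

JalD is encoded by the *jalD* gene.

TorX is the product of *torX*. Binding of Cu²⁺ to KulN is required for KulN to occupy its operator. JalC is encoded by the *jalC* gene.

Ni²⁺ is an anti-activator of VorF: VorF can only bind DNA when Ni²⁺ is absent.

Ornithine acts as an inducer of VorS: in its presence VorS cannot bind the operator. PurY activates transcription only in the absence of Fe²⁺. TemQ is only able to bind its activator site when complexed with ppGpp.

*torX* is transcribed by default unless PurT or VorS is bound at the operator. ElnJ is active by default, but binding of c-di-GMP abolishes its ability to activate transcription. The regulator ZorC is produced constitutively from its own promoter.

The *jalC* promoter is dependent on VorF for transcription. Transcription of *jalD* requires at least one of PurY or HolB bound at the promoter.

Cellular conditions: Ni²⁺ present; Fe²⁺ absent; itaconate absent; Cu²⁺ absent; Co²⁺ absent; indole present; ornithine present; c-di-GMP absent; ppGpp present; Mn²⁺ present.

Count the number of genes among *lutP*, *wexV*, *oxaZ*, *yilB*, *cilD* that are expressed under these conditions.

4

Cu²⁺ is absent, so KulN is inactive.
With no repressor bound, *lutP* is transcribed.
→ *lutP* is ON.
c-di-GMP is absent, so ElnJ is active.
Mn²⁺ is present, so KepX is inactive.
No repressor is bound and ElnJ is active, so *wexV* is transcribed.
→ *wexV* is ON.
ppGpp is present, so TemQ is active.
Itaconate is absent, so GorV is inactive.
Activator TemQ is present, so *oxaZ* is transcribed.
→ *oxaZ* is ON.
Fe²⁺ is absent, so PurY is active.
Indole is present, so HolB is inactive.
Activator PurY is present, so *jalD* is transcribed.
So JalD is produced and active.
Co²⁺ is absent, so PurT is active.
Ornithine is present, so VorS is inactive.
With repressor PurT bound, *torX* is not transcribed.
So TorX is not produced.
With repressor JalD bound, *yilB* is not transcribed.
→ *yilB* is OFF.
Ni²⁺ is present, so VorF is inactive.
Required activator VorF is absent, so *jalC* is not transcribed.
So JalC is not produced.
ZorC is produced constitutively and is active.
No repressor is bound and ZorC is active, so *cilD* is transcribed.
→ *cilD* is ON.
4 of the 5 genes are transcribed.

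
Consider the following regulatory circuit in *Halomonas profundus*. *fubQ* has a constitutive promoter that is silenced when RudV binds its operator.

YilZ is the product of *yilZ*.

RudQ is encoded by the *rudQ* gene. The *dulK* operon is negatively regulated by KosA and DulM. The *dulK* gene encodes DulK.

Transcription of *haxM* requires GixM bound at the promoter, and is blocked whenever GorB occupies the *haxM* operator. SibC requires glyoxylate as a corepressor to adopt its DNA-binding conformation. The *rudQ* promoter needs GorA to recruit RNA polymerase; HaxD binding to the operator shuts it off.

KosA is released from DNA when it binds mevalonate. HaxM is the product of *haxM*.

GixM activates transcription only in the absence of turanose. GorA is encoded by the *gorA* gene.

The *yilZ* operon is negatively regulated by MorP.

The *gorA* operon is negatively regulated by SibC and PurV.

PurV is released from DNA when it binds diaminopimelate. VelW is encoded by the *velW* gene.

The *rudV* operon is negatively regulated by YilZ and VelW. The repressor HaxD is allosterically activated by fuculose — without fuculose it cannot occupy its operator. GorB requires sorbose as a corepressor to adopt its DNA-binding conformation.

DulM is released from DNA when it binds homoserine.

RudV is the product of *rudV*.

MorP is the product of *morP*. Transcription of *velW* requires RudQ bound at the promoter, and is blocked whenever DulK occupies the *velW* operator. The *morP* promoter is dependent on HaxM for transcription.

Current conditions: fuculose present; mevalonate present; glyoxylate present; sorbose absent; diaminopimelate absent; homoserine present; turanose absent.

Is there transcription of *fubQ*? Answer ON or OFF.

OFF

Turanose is absent, so GixM is active.
Sorbose is absent, so GorB is inactive.
No repressor is bound and GixM is active, so *haxM* is transcribed.
So HaxM is produced and active.
No repressor is bound and HaxM is active, so *morP* is transcribed.
So MorP is produced and active.
With repressor MorP bound, *yilZ* is not transcribed.
So YilZ is not produced.
Mevalonate is present, so KosA is inactive.
Homoserine is present, so DulM is inactive.
With no repressor bound, *dulK* is transcribed.
So DulK is produced and active.
Glyoxylate is present, so SibC is active.
Diaminopimelate is absent, so PurV is active.
With repressor SibC bound, *gorA* is not transcribed.
So GorA is not produced.
Fuculose is present, so HaxD is active.
With repressor HaxD bound, *rudQ* is not transcribed.
So RudQ is not produced.
With repressor DulK bound, *velW* is not transcribed.
So VelW is not produced.
With no repressor bound, *rudV* is transcribed.
So RudV is produced and active.
With repressor RudV bound, *fubQ* is not transcribed.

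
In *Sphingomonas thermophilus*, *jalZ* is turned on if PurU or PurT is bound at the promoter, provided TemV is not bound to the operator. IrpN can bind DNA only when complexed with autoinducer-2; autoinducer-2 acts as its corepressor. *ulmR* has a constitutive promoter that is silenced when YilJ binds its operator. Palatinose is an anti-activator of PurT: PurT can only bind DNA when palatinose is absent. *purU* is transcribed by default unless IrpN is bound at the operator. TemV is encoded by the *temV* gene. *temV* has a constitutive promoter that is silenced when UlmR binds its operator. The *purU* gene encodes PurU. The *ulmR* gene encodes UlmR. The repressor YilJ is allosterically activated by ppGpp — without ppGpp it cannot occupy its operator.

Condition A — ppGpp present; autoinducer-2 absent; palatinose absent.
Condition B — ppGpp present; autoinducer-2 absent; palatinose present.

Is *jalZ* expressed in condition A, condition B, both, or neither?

Condition A:
ppGpp is present, so YilJ is active.
With repressor YilJ bound, *ulmR* is not transcribed.
So UlmR is not produced.
With no repressor bound, *temV* is transcribed.
So TemV is produced and active.
Autoinducer-2 is absent, so IrpN is inactive.
With no repressor bound, *purU* is transcribed.
So PurU is produced and active.
Palatinose is absent, so PurT is active.
With repressor TemV bound, *jalZ* is not transcribed.
→ *jalZ* is OFF in A.
Condition B:
ppGpp is present, so YilJ is active.
With repressor YilJ bound, *ulmR* is not transcribed.
So UlmR is not produced.
With no repressor bound, *temV* is transcribed.
So TemV is produced and active.
Autoinducer-2 is absent, so IrpN is inactive.
With no repressor bound, *purU* is transcribed.
So PurU is produced and active.
Palatinose is present, so PurT is inactive.
With repressor TemV bound, *jalZ* is not transcribed.
→ *jalZ* is OFF in B.

neither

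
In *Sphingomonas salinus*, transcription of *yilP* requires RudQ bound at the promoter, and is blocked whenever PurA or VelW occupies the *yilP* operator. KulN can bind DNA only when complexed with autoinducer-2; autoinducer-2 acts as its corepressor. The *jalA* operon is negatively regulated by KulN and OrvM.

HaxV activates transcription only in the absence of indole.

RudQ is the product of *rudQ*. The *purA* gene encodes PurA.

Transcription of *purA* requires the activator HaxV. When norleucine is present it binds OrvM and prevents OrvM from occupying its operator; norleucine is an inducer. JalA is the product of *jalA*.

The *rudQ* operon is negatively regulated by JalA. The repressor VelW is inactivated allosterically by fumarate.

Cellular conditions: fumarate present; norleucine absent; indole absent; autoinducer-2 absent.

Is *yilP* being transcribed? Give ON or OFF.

OFF

Indole is absent, so HaxV is active.
No repressor is bound and HaxV is active, so *purA* is transcribed.
So PurA is produced and active.
Autoinducer-2 is absent, so KulN is inactive.
Norleucine is absent, so OrvM is active.
With repressor OrvM bound, *jalA* is not transcribed.
So JalA is not produced.
With no repressor bound, *rudQ* is transcribed.
So RudQ is produced and active.
Fumarate is present, so VelW is inactive.
With repressor PurA bound, *yilP* is not transcribed.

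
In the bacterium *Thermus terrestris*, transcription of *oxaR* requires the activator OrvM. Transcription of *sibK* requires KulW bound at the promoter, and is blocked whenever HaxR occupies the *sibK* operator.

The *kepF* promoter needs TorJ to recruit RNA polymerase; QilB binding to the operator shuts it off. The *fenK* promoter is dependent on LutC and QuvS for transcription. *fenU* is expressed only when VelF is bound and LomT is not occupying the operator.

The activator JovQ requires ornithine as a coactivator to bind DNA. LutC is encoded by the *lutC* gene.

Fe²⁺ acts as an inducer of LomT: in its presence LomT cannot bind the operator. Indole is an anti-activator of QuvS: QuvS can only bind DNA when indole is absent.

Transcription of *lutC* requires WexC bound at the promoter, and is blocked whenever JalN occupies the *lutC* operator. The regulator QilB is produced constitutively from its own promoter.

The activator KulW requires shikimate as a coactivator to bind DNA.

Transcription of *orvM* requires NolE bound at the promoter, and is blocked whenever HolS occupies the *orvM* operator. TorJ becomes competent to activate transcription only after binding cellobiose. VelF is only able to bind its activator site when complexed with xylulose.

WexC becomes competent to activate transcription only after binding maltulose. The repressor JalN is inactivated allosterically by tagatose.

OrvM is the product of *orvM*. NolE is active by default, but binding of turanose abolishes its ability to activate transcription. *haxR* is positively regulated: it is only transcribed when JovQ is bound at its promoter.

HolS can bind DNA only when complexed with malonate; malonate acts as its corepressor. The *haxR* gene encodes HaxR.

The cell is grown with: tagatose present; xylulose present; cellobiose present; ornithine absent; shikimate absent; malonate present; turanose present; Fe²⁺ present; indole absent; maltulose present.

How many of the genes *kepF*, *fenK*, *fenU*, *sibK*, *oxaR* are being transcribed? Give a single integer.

2

Cellobiose is present, so TorJ is active.
QilB is produced constitutively and is active.
With repressor QilB bound, *kepF* is not transcribed.
→ *kepF* is OFF.
Maltulose is present, so WexC is active.
Tagatose is present, so JalN is inactive.
No repressor is bound and WexC is active, so *lutC* is transcribed.
So LutC is produced and active.
Indole is absent, so QuvS is active.
No repressor is bound and LutC and QuvS are active, so *fenK* is transcribed.
→ *fenK* is ON.
Xylulose is present, so VelF is active.
Fe²⁺ is present, so LomT is inactive.
No repressor is bound and VelF is active, so *fenU* is transcribed.
→ *fenU* is ON.
Ornithine is absent, so JovQ is inactive.
Required activator JovQ is absent, so *haxR* is not transcribed.
So HaxR is not produced.
Shikimate is absent, so KulW is inactive.
Required activator KulW is absent, so *sibK* is not transcribed.
→ *sibK* is OFF.
Malonate is present, so HolS is active.
Turanose is present, so NolE is inactive.
With repressor HolS bound, *orvM* is not transcribed.
So OrvM is not produced.
Required activator OrvM is absent, so *oxaR* is not transcribed.
→ *oxaR* is OFF.
2 of the 5 genes are transcribed.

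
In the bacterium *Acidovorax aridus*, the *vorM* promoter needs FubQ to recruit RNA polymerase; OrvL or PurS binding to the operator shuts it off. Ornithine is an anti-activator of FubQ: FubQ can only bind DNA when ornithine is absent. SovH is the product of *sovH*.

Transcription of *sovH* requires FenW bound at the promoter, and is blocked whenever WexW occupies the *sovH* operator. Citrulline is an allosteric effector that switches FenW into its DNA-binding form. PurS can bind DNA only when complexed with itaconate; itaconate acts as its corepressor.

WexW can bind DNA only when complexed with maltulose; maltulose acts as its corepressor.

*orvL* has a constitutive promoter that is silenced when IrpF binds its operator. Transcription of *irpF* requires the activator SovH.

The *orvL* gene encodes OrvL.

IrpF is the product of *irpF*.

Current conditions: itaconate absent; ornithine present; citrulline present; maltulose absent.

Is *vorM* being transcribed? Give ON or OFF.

OFF

Ornithine is present, so FubQ is inactive.
Maltulose is absent, so WexW is inactive.
Citrulline is present, so FenW is active.
No repressor is bound and FenW is active, so *sovH* is transcribed.
So SovH is produced and active.
No repressor is bound and SovH is active, so *irpF* is transcribed.
So IrpF is produced and active.
With repressor IrpF bound, *orvL* is not transcribed.
So OrvL is not produced.
Itaconate is absent, so PurS is inactive.
Required activator FubQ is absent, so *vorM* is not transcribed.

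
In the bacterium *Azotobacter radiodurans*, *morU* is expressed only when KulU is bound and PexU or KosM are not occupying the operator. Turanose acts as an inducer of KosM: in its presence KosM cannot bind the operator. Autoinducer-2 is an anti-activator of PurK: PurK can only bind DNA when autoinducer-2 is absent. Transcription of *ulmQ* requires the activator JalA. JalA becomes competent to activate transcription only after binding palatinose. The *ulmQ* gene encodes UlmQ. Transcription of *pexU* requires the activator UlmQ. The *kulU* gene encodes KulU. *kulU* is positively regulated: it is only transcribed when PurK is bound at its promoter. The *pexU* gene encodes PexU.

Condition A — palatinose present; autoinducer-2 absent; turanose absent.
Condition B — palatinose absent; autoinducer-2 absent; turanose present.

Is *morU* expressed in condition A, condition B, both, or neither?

B only

Condition A:
Palatinose is present, so JalA is active.
No repressor is bound and JalA is active, so *ulmQ* is transcribed.
So UlmQ is produced and active.
No repressor is bound and UlmQ is active, so *pexU* is transcribed.
So PexU is produced and active.
Autoinducer-2 is absent, so PurK is active.
No repressor is bound and PurK is active, so *kulU* is transcribed.
So KulU is produced and active.
Turanose is absent, so KosM is active.
With repressor PexU bound, *morU* is not transcribed.
→ *morU* is OFF in A.
Condition B:
Palatinose is absent, so JalA is inactive.
Required activator JalA is absent, so *ulmQ* is not transcribed.
So UlmQ is not produced.
Required activator UlmQ is absent, so *pexU* is not transcribed.
So PexU is not produced.
Autoinducer-2 is absent, so PurK is active.
No repressor is bound and PurK is active, so *kulU* is transcribed.
So KulU is produced and active.
Turanose is present, so KosM is inactive.
No repressor is bound and KulU is active, so *morU* is transcribed.
→ *morU* is ON in B.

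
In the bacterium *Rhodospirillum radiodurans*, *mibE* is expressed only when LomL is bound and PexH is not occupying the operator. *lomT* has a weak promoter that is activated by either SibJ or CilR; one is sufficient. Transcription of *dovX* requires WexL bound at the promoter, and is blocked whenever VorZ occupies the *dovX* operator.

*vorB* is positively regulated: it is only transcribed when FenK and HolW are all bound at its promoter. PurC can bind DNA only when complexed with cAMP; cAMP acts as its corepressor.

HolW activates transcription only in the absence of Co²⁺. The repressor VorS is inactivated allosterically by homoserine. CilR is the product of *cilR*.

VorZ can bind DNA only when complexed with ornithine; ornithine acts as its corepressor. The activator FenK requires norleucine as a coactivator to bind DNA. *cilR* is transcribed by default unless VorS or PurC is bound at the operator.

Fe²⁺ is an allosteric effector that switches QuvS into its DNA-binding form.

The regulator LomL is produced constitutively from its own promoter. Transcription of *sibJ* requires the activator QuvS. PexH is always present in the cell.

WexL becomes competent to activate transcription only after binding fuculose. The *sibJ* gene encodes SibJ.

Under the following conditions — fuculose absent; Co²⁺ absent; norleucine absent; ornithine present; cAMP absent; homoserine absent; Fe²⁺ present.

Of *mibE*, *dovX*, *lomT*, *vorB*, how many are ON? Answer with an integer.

PexH is produced constitutively and is active.
LomL is produced constitutively and is active.
With repressor PexH bound, *mibE* is not transcribed.
→ *mibE* is OFF.
Ornithine is present, so VorZ is active.
Fuculose is absent, so WexL is inactive.
With repressor VorZ bound, *dovX* is not transcribed.
→ *dovX* is OFF.
Fe²⁺ is present, so QuvS is active.
No repressor is bound and QuvS is active, so *sibJ* is transcribed.
So SibJ is produced and active.
Homoserine is absent, so VorS is active.
cAMP is absent, so PurC is inactive.
With repressor VorS bound, *cilR* is not transcribed.
So CilR is not produced.
Activator SibJ is present, so *lomT* is transcribed.
→ *lomT* is ON.
Norleucine is absent, so FenK is inactive.
Co²⁺ is absent, so HolW is active.
Required activator FenK is absent, so *vorB* is not transcribed.
→ *vorB* is OFF.
1 of the 4 genes is transcribed.

1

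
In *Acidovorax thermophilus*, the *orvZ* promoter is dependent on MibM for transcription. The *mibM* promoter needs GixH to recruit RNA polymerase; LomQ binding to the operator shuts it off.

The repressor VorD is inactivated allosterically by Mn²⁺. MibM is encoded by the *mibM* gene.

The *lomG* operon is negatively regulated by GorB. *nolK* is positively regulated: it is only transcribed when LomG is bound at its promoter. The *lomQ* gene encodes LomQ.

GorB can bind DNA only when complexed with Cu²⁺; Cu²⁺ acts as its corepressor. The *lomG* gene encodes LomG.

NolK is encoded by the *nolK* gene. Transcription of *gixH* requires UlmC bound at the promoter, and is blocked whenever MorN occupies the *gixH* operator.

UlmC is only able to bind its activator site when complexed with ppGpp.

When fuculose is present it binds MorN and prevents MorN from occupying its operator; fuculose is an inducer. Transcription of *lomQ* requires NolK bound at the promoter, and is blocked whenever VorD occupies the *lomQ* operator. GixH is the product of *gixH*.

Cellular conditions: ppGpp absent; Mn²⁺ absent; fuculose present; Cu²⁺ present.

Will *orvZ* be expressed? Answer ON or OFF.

Cu²⁺ is present, so GorB is active.
With repressor GorB bound, *lomG* is not transcribed.
So LomG is not produced.
Required activator LomG is absent, so *nolK* is not transcribed.
So NolK is not produced.
Mn²⁺ is absent, so VorD is active.
With repressor VorD bound, *lomQ* is not transcribed.
So LomQ is not produced.
ppGpp is absent, so UlmC is inactive.
Fuculose is present, so MorN is inactive.
Required activator UlmC is absent, so *gixH* is not transcribed.
So GixH is not produced.
Required activator GixH is absent, so *mibM* is not transcribed.
So MibM is not produced.
Required activator MibM is absent, so *orvZ* is not transcribed.

OFF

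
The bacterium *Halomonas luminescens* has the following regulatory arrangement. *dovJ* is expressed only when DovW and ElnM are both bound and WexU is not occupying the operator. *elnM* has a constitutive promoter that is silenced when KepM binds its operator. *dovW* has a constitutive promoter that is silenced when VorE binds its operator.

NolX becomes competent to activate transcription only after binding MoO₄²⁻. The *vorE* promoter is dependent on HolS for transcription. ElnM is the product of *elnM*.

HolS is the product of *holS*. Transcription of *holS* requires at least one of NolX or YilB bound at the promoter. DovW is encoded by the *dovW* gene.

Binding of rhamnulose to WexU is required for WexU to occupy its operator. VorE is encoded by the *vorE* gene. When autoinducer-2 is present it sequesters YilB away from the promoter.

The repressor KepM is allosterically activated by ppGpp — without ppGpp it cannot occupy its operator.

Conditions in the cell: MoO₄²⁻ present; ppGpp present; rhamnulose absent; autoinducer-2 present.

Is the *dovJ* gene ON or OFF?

MoO₄²⁻ is present, so NolX is active.
Autoinducer-2 is present, so YilB is inactive.
Activator NolX is present, so *holS* is transcribed.
So HolS is produced and active.
No repressor is bound and HolS is active, so *vorE* is transcribed.
So VorE is produced and active.
With repressor VorE bound, *dovW* is not transcribed.
So DovW is not produced.
Rhamnulose is absent, so WexU is inactive.
ppGpp is present, so KepM is active.
With repressor KepM bound, *elnM* is not transcribed.
So ElnM is not produced.
Required activator DovW is absent, so *dovJ* is not transcribed.

OFF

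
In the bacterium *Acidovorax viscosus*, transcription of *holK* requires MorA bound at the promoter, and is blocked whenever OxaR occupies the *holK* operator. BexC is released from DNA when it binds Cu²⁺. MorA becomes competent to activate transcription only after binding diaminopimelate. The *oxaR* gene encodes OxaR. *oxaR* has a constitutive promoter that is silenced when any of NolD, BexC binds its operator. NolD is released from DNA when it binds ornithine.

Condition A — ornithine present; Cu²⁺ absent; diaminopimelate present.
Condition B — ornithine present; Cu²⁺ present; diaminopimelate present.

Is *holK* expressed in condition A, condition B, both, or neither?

Condition A:
Ornithine is present, so NolD is inactive.
Cu²⁺ is absent, so BexC is active.
With repressor BexC bound, *oxaR* is not transcribed.
So OxaR is not produced.
Diaminopimelate is present, so MorA is active.
No repressor is bound and MorA is active, so *holK* is transcribed.
→ *holK* is ON in A.
Condition B:
Ornithine is present, so NolD is inactive.
Cu²⁺ is present, so BexC is inactive.
With no repressor bound, *oxaR* is transcribed.
So OxaR is produced and active.
Diaminopimelate is present, so MorA is active.
With repressor OxaR bound, *holK* is not transcribed.
→ *holK* is OFF in B.

A only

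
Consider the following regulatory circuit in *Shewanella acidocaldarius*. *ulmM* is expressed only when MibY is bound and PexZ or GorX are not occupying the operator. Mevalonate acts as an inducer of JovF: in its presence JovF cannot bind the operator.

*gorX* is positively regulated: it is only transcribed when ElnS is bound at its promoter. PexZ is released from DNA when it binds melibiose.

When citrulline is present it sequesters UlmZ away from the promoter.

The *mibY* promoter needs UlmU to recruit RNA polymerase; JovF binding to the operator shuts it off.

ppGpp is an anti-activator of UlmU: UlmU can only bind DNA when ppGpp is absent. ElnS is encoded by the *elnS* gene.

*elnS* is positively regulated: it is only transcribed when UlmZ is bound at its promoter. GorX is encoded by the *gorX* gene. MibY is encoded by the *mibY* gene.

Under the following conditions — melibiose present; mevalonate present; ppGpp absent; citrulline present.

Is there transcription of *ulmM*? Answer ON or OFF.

ON

Melibiose is present, so PexZ is inactive.
Citrulline is present, so UlmZ is inactive.
Required activator UlmZ is absent, so *elnS* is not transcribed.
So ElnS is not produced.
Required activator ElnS is absent, so *gorX* is not transcribed.
So GorX is not produced.
ppGpp is absent, so UlmU is active.
Mevalonate is present, so JovF is inactive.
No repressor is bound and UlmU is active, so *mibY* is transcribed.
So MibY is produced and active.
No repressor is bound and MibY is active, so *ulmM* is transcribed.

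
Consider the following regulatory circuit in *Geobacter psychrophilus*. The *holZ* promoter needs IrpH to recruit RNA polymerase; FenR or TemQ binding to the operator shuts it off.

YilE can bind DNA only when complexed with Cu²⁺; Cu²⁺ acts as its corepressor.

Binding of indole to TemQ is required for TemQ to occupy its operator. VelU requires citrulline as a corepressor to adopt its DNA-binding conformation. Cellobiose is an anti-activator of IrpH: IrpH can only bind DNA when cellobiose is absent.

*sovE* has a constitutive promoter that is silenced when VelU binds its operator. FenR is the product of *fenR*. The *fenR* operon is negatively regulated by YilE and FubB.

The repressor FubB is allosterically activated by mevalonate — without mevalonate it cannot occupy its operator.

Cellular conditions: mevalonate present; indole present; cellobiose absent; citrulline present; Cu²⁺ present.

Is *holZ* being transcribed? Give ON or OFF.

Cu²⁺ is present, so YilE is active.
Mevalonate is present, so FubB is active.
With repressor YilE bound, *fenR* is not transcribed.
So FenR is not produced.
Indole is present, so TemQ is active.
Cellobiose is absent, so IrpH is active.
With repressor TemQ bound, *holZ* is not transcribed.

OFF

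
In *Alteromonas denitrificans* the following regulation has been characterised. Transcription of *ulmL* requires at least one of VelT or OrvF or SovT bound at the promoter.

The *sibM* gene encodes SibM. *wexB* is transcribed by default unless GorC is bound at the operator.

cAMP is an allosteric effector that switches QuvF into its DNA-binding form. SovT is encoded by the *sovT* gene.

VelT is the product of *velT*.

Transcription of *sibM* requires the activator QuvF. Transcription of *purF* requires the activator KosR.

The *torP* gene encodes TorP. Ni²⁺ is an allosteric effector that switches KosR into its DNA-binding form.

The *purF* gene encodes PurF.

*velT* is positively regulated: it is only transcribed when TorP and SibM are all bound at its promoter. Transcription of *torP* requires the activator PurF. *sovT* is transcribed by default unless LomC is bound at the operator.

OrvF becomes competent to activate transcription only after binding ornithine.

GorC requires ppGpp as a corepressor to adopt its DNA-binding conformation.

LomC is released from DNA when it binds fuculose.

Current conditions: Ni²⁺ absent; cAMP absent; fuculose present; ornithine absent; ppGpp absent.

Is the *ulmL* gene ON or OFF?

Ni²⁺ is absent, so KosR is inactive.
Required activator KosR is absent, so *purF* is not transcribed.
So PurF is not produced.
Required activator PurF is absent, so *torP* is not transcribed.
So TorP is not produced.
cAMP is absent, so QuvF is inactive.
Required activator QuvF is absent, so *sibM* is not transcribed.
So SibM is not produced.
Required activator TorP is absent, so *velT* is not transcribed.
So VelT is not produced.
Ornithine is absent, so OrvF is inactive.
Fuculose is present, so LomC is inactive.
With no repressor bound, *sovT* is transcribed.
So SovT is produced and active.
Activator SovT is present, so *ulmL* is transcribed.

ON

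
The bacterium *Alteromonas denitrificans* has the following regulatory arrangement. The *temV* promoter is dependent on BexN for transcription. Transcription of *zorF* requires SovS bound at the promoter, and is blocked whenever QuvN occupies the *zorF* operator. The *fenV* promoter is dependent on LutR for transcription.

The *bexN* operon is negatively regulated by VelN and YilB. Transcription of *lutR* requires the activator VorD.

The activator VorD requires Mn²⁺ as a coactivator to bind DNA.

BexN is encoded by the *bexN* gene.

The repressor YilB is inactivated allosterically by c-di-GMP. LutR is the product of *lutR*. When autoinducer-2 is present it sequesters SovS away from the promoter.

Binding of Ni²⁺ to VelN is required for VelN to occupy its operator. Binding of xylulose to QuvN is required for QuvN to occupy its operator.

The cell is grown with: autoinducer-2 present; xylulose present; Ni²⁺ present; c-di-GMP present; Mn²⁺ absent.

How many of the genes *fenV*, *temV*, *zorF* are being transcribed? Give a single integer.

0

Mn²⁺ is absent, so VorD is inactive.
Required activator VorD is absent, so *lutR* is not transcribed.
So LutR is not produced.
Required activator LutR is absent, so *fenV* is not transcribed.
→ *fenV* is OFF.
Ni²⁺ is present, so VelN is active.
c-di-GMP is present, so YilB is inactive.
With repressor VelN bound, *bexN* is not transcribed.
So BexN is not produced.
Required activator BexN is absent, so *temV* is not transcribed.
→ *temV* is OFF.
Xylulose is present, so QuvN is active.
Autoinducer-2 is present, so SovS is inactive.
With repressor QuvN bound, *zorF* is not transcribed.
→ *zorF* is OFF.
0 of the 3 genes are transcribed.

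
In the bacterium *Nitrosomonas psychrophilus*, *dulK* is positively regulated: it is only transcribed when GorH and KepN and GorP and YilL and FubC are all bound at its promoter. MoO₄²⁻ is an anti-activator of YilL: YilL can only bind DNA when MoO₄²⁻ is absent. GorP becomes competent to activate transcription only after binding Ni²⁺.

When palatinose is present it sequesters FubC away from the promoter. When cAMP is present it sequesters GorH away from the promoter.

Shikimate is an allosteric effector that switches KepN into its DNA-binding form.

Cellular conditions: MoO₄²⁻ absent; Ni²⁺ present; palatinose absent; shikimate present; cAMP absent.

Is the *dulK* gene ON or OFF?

cAMP is absent, so GorH is active.
Shikimate is present, so KepN is active.
Ni²⁺ is present, so GorP is active.
MoO₄²⁻ is absent, so YilL is active.
Palatinose is absent, so FubC is active.
No repressor is bound and GorH and KepN and GorP and YilL and FubC are active, so *dulK* is transcribed.

ON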